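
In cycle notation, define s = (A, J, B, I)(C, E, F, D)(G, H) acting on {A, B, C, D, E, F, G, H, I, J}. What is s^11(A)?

A lies in the 4-cycle (A, J, B, I).
Powers repeat with period 4 on this cycle, and 11 mod 4 = 3, so s^11(A) = s^3(A).
Advancing 3 steps from A: A → J → B → I.

I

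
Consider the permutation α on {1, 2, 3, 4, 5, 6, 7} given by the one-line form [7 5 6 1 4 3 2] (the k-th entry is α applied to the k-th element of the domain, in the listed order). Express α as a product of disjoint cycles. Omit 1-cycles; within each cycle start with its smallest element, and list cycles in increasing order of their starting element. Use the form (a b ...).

Start at 1 and follow images: 1 → 7 → 2 → 5 → 4 → 1, giving the cycle (1 7 2 5 4).
Repeating from the next unused element and collecting all non-trivial cycles gives (1 7 2 5 4)(3 6).

(1 7 2 5 4)(3 6)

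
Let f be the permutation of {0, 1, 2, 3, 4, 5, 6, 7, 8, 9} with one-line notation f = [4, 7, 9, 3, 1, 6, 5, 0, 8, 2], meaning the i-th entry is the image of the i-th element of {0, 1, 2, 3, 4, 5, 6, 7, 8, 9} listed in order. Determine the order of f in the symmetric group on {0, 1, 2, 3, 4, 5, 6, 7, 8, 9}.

4

The disjoint-cycle form of f has cycle lengths 4, 2, 2, 1, 1.
The order of f is the least common multiple of its cycle lengths: lcm(4, 2, 2) = 4.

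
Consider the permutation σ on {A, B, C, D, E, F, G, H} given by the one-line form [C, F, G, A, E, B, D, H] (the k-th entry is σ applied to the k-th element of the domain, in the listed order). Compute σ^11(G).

C

Tracing G → D → … returns to G after 4 steps, so G lies in a 4-cycle (A, C, G, D).
Powers repeat with period 4 on this cycle, and 11 mod 4 = 3, so σ^11(G) = σ^3(G).
Advancing 3 steps from G: G → D → A → C.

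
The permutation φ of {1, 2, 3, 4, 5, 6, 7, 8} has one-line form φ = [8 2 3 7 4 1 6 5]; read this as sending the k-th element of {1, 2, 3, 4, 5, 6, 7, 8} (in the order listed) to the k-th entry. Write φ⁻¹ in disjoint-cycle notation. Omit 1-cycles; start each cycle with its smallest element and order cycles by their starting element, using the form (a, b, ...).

(1, 6, 7, 4, 5, 8)

The cycle decomposition of φ is (1, 8, 5, 4, 7, 6).
The inverse reverses every cycle; in canonical form, φ⁻¹ = (1, 6, 7, 4, 5, 8).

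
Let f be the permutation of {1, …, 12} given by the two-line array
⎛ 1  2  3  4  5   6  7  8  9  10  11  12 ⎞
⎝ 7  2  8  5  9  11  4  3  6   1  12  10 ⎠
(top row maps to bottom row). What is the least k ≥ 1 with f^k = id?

18

Writing f as disjoint cycles, the cycle lengths are 9, 2, 1.
The order of f is the least common multiple of its cycle lengths: lcm(9, 2) = 18.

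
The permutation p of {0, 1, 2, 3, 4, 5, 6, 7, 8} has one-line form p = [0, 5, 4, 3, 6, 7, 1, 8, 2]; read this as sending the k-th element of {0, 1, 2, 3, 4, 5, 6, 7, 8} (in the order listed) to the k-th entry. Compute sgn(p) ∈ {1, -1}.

1

In disjoint-cycle form the cycle lengths are 7, 1, 1.
A cycle of length ℓ contributes ℓ−1 transpositions, so p is a product of 6 transpositions — even.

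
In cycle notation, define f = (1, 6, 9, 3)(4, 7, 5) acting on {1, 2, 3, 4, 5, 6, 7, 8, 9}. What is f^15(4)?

4 lies in the 3-cycle (4, 7, 5).
Powers repeat with period 3 on this cycle, and 15 mod 3 = 0, so f^15(4) = f^0(4).
So f^15(4) = 4.

4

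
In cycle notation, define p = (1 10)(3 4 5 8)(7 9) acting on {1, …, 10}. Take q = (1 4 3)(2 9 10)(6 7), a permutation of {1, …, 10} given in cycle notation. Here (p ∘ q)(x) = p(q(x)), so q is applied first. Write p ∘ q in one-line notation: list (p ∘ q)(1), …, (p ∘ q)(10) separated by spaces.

5 7 10 4 8 9 6 3 1 2

For each element, apply q then p: 1 → 4 → 5; 2 → 9 → 7; 3 → 1 → 10; 4 → 3 → 4; 5 → 5 → 8; 6 → 7 → 9; 7 → 6 → 6; 8 → 8 → 3; 9 → 10 → 1; 10 → 2 → 2.
Collecting the images, p ∘ q = [5 7 10 4 8 9 6 3 1 2].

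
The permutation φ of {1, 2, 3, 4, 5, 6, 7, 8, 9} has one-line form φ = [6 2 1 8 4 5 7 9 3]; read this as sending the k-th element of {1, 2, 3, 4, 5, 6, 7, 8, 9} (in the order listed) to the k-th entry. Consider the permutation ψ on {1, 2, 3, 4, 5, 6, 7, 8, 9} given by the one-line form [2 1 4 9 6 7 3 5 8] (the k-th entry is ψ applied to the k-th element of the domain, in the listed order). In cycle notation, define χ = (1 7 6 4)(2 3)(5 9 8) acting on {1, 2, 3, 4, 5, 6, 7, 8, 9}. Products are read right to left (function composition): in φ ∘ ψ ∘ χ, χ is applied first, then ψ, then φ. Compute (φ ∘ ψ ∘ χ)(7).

7

(φ ∘ ψ ∘ χ)(7) = φ(ψ(χ(7))). χ(7) = 6, then ψ(6) = 7, then φ(7) = 7, so the result is 7.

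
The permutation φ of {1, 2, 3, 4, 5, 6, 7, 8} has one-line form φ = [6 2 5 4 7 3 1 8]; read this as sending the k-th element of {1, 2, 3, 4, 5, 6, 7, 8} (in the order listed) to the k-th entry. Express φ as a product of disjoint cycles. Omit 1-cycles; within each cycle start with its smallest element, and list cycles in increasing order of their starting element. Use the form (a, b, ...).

Start at 1 and follow images: 1 → 6 → 3 → 5 → 7 → 1, giving the cycle (1, 6, 3, 5, 7).
Repeating from the next unused element and collecting all non-trivial cycles gives (1, 6, 3, 5, 7).

(1, 6, 3, 5, 7)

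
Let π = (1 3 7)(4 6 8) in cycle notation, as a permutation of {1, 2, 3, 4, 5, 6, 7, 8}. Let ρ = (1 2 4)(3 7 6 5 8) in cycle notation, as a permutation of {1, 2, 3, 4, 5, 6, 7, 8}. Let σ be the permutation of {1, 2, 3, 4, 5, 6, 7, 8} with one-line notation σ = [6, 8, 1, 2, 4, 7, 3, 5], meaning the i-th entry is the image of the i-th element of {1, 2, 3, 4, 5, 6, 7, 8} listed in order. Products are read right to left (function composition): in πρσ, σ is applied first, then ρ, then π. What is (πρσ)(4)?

6

Apply the permutations in order: σ(4) = 2, then ρ(2) = 4, then π(4) = 6. So (πρσ)(4) = 6.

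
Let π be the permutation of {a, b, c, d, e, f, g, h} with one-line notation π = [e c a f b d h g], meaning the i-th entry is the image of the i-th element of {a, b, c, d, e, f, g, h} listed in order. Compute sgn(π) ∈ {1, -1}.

In disjoint-cycle form the cycle lengths are 4, 2, 2.
A cycle is odd iff its length is even; π has 3 even-length cycles, so sgn(π) = (−1)^3 and π is odd.

-1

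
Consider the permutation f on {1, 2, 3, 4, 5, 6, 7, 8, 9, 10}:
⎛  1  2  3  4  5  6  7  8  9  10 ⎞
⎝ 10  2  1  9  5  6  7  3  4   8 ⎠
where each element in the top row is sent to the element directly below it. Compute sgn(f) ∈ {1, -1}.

1

In disjoint-cycle form the cycle lengths are 4, 2, 1, 1, 1, 1.
A cycle is odd iff its length is even; f has 2 even-length cycles, so sgn(f) = (−1)^2 and f is even.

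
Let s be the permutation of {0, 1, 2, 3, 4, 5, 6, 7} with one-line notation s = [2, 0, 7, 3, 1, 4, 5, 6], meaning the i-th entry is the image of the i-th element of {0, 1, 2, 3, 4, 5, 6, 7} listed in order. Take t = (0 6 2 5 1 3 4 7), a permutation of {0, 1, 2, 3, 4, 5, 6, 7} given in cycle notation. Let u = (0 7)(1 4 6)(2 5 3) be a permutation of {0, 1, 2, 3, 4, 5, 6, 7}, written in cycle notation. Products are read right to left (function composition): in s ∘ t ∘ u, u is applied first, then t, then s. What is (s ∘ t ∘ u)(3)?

4

Chase 3: u(3) = 2; t(2) = 5; s(5) = 4. Hence (s ∘ t ∘ u)(3) = 4.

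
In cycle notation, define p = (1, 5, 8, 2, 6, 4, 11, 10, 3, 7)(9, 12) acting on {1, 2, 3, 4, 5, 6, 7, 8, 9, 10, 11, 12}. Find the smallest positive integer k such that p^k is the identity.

10

The disjoint cycles have lengths 10, 2.
The order is lcm(10, 2) = 10.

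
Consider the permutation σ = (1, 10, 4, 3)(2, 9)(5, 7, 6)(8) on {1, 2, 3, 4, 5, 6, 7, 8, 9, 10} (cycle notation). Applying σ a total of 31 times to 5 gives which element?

7

5 lies in the 3-cycle (5, 7, 6).
On a 3-cycle, σ^3 is the identity, so σ^31 = σ^1 there (31 ≡ 1 mod 3).
Stepping 1 place around the cycle: 5 → 7.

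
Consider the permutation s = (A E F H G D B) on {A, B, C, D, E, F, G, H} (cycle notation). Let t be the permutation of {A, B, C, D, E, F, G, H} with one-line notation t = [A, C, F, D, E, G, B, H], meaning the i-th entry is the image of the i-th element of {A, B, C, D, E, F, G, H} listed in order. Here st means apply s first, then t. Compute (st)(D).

s(D) = B, then t(B) = C; composing gives (st)(D) = C.

C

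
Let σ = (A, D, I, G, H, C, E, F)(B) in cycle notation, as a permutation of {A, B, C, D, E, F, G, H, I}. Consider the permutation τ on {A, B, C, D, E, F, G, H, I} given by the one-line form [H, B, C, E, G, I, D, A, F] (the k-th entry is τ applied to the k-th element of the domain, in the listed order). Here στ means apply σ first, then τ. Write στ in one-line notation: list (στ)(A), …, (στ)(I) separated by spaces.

(στ)(x) = τ(σ(x)). Computing each image: τ(σ(A)) = τ(D) = E, τ(σ(B)) = τ(B) = B, τ(σ(C)) = τ(E) = G, τ(σ(D)) = τ(I) = F, τ(σ(E)) = τ(F) = I, τ(σ(F)) = τ(A) = H, τ(σ(G)) = τ(H) = A, τ(σ(H)) = τ(C) = C, τ(σ(I)) = τ(G) = D.
Hence στ = [E B G F I H A C D].

E B G F I H A C D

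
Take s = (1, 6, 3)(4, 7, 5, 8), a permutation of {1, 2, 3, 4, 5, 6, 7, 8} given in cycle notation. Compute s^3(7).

7 lies in the 4-cycle (4, 7, 5, 8).
Advancing 3 steps from 7: 7 → 5 → 8 → 4.

4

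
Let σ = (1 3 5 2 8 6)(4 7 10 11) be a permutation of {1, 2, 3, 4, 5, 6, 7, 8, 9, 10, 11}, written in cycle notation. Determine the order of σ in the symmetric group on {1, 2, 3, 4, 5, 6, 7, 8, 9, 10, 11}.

12

The cycle type of σ is (6, 4, 1).
Since disjoint cycles commute, ord(σ) = lcm(6, 4) = 12.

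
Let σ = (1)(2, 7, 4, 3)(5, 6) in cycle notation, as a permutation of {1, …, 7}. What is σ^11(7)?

2

7 lies in the 4-cycle (2, 7, 4, 3).
Since the cycle has length 4, σ^11 acts on it the same as σ^3 (11 mod 4 = 3).
Stepping 3 places around the cycle: 7 → 4 → 3 → 2.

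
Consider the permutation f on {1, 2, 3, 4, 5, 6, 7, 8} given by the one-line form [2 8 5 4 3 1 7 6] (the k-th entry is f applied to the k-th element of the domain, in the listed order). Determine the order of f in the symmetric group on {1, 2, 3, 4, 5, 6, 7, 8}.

Decomposing into disjoint cycles gives cycle lengths 4, 2, 1, 1.
The order is lcm(4, 2) = 4.

4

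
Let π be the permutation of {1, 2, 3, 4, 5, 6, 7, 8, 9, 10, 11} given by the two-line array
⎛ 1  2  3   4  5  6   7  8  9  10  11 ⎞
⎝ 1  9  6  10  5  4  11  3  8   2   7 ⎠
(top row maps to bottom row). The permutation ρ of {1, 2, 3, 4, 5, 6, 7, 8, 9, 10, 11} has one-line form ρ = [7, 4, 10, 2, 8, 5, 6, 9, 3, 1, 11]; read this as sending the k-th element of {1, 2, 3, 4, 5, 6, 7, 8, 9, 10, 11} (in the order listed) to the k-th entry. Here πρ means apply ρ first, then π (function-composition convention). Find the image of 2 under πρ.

First apply ρ: ρ(2) = 4, then π(4) = 10. Thus (πρ)(2) = 10.

10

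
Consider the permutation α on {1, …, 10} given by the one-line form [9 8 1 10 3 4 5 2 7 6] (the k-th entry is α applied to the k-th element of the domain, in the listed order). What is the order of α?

The disjoint-cycle form of α has cycle lengths 5, 3, 2.
Since disjoint cycles commute, ord(α) = lcm(5, 3, 2) = 30.

30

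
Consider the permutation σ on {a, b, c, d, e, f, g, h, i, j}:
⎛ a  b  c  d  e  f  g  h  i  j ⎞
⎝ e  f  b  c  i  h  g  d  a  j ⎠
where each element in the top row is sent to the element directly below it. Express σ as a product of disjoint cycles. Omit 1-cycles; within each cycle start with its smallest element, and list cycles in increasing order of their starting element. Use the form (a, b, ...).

Iterating σ from a gives a → e → i → a; that is the 3-cycle (a, e, i).
Repeating from the next unused element and collecting all non-trivial cycles gives (a, e, i)(b, f, h, d, c).

(a, e, i)(b, f, h, d, c)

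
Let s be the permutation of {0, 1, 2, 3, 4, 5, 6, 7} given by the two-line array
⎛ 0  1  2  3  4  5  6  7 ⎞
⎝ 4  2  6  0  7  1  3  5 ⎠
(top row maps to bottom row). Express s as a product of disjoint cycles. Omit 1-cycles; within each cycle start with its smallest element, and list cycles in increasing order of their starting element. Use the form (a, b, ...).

(0, 4, 7, 5, 1, 2, 6, 3)

Start at 0 and follow images: 0 → 4 → 7 → 5 → 1 → 2 → 6 → 3 → 0, giving the cycle (0, 4, 7, 5, 1, 2, 6, 3).
Continuing from each remaining unvisited element yields (0, 4, 7, 5, 1, 2, 6, 3).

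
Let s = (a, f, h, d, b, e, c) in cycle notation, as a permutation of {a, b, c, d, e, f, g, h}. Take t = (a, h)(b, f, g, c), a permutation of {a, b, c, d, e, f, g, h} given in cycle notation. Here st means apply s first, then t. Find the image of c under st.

s(c) = a, then t(a) = h; composing gives (st)(c) = h.

h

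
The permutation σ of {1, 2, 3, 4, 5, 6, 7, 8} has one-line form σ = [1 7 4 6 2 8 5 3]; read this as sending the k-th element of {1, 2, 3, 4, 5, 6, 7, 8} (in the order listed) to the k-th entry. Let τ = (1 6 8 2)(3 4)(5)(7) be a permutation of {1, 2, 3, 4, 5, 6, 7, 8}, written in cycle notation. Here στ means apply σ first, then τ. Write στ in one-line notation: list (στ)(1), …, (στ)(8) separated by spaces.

Chase each element through σ then τ: 1 → 1 → 6; 2 → 7 → 7; 3 → 4 → 3; 4 → 6 → 8; 5 → 2 → 1; 6 → 8 → 2; 7 → 5 → 5; 8 → 3 → 4.
Collecting the images, στ = [6 7 3 8 1 2 5 4].

6 7 3 8 1 2 5 4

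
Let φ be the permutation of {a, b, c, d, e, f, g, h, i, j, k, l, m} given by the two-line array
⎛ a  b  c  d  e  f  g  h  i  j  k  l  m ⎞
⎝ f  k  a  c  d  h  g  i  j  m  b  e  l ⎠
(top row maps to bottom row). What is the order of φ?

Decomposing into disjoint cycles gives cycle lengths 10, 2, 1.
The order of φ is the least common multiple of its cycle lengths: lcm(10, 2) = 10.

10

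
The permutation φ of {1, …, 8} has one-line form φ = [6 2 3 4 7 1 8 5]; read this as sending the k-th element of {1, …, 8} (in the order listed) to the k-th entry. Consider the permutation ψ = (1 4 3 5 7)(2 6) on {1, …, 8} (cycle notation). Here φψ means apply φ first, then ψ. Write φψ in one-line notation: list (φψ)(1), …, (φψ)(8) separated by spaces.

2 6 5 3 1 4 8 7

(φψ)(x) = ψ(φ(x)). Computing each image: ψ(φ(1)) = ψ(6) = 2, ψ(φ(2)) = ψ(2) = 6, ψ(φ(3)) = ψ(3) = 5, ψ(φ(4)) = ψ(4) = 3, ψ(φ(5)) = ψ(7) = 1, ψ(φ(6)) = ψ(1) = 4, ψ(φ(7)) = ψ(8) = 8, ψ(φ(8)) = ψ(5) = 7.
Hence φψ = [2 6 5 3 1 4 8 7].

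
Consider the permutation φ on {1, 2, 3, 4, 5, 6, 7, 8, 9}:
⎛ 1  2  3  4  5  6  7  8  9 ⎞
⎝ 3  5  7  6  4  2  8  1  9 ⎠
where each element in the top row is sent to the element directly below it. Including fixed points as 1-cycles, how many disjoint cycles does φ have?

3

The cycle decomposition is (1 3 7 8)(2 5 4 6)(9), which has 3 cycles (counting 1-cycles).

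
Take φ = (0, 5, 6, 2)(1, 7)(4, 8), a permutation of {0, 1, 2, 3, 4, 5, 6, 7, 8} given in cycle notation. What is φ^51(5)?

0

5 lies in the 4-cycle (0, 5, 6, 2).
Since the cycle has length 4, φ^51 acts on it the same as φ^3 (51 mod 4 = 3).
Stepping 3 places around the cycle: 5 → 6 → 2 → 0.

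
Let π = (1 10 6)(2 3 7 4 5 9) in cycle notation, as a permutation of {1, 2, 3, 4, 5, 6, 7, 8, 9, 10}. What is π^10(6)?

6 lies in the 3-cycle (1 10 6).
On a 3-cycle, π^3 is the identity, so π^10 = π^1 there (10 ≡ 1 mod 3).
Advancing 1 step from 6: 6 → 1.

1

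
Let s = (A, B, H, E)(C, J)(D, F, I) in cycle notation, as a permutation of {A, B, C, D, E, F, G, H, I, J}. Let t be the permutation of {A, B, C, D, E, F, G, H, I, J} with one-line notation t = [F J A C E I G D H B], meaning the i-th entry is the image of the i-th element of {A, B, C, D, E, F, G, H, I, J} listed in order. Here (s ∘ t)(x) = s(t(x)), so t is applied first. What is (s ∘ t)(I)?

E

t(I) = H, then s(H) = E; composing gives (s ∘ t)(I) = E.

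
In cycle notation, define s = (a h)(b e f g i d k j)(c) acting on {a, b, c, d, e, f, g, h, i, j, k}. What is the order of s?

8

The cycle type of s is (8, 2, 1).
Since disjoint cycles commute, ord(s) = lcm(8, 2) = 8.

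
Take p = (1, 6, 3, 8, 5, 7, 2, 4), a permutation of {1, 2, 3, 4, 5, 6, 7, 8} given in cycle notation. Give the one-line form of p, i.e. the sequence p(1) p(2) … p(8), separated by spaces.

6 4 8 1 7 3 2 5

Each element maps to the next entry in its cycle (wrapping to the front): 1↦6, 2↦4, 3↦8, 4↦1, 5↦7, 6↦3, 7↦2, 8↦5.
So the one-line form is 6 4 8 1 7 3 2 5.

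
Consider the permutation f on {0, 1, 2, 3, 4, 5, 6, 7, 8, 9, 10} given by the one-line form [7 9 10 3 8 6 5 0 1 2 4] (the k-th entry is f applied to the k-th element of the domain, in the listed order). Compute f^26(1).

Tracing 1 → 9 → … returns to 1 after 6 steps, so 1 lies in a 6-cycle (1 9 2 10 4 8).
Since the cycle has length 6, f^26 acts on it the same as f^2 (26 mod 6 = 2).
Stepping 2 places around the cycle: 1 → 9 → 2.

2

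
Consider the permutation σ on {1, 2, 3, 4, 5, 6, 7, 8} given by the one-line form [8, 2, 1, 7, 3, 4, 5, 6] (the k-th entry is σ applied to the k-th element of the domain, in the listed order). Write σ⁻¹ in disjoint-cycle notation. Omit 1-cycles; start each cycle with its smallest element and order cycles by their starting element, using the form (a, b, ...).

First write σ in disjoint cycles: (1, 8, 6, 4, 7, 5, 3).
The inverse reverses every cycle; in canonical form, σ⁻¹ = (1, 3, 5, 7, 4, 6, 8).

(1, 3, 5, 7, 4, 6, 8)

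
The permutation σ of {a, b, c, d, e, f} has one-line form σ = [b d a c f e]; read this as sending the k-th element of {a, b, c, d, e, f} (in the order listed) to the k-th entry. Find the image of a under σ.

b

a is element number 1 of the domain, and entry number 1 of the one-line form is b, so σ(a) = b.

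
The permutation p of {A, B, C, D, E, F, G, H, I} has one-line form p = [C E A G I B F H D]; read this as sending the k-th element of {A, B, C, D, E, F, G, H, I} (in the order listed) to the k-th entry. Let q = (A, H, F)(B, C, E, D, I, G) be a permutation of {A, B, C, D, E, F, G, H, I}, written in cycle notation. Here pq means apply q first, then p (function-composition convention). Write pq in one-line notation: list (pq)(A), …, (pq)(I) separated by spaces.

For each element, apply q then p: A → H → H; B → C → A; C → E → I; D → I → D; E → D → G; F → A → C; G → B → E; H → F → B; I → G → F.
So pq in one-line form is H A I D G C E B F.

H A I D G C E B F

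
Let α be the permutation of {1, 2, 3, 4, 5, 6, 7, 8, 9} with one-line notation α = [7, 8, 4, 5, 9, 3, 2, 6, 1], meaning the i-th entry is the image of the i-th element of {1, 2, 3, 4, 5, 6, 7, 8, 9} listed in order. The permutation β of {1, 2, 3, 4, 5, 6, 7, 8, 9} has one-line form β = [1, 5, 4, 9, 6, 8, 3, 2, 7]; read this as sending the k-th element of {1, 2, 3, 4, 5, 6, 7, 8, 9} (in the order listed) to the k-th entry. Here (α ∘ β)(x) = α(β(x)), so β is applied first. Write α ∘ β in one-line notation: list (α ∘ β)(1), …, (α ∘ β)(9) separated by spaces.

7 9 5 1 3 6 4 8 2

(α ∘ β)(x) = α(β(x)). Computing each image: α(β(1)) = α(1) = 7, α(β(2)) = α(5) = 9, α(β(3)) = α(4) = 5, α(β(4)) = α(9) = 1, α(β(5)) = α(6) = 3, α(β(6)) = α(8) = 6, α(β(7)) = α(3) = 4, α(β(8)) = α(2) = 8, α(β(9)) = α(7) = 2.
Hence α ∘ β = [7 9 5 1 3 6 4 8 2].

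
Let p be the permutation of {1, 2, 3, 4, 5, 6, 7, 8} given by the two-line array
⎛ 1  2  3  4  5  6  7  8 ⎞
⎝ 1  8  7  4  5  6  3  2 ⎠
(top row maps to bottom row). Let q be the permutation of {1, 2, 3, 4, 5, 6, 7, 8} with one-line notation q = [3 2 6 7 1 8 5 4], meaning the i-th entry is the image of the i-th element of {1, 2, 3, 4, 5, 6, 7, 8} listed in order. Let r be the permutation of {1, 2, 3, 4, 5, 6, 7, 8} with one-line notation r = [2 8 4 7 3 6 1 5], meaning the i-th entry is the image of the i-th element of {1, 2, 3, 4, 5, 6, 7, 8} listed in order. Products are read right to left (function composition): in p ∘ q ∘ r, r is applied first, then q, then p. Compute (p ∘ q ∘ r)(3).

(p ∘ q ∘ r)(3) = p(q(r(3))). r(3) = 4, then q(4) = 7, then p(7) = 3, so the result is 3.

3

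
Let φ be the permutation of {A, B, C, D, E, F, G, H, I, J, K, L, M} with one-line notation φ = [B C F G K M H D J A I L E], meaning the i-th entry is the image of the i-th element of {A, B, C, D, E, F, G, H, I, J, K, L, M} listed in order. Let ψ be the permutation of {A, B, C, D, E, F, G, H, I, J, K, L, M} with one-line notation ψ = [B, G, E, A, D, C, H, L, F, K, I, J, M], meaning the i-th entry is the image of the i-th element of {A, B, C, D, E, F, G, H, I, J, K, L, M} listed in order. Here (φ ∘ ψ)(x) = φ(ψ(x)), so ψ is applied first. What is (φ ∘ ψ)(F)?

F

(φ ∘ ψ)(F) = φ(ψ(F)). ψ(F) = C, then φ(C) = F. So (φ ∘ ψ)(F) = F.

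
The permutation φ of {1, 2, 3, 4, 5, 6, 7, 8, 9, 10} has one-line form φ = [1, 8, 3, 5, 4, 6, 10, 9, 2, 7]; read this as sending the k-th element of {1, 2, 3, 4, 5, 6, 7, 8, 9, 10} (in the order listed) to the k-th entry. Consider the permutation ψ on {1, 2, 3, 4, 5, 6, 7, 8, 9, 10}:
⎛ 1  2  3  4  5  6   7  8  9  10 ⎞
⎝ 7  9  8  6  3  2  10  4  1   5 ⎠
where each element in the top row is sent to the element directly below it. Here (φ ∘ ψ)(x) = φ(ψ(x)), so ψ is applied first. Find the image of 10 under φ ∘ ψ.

4

First apply ψ: ψ(10) = 5, then φ(5) = 4. Thus (φ ∘ ψ)(10) = 4.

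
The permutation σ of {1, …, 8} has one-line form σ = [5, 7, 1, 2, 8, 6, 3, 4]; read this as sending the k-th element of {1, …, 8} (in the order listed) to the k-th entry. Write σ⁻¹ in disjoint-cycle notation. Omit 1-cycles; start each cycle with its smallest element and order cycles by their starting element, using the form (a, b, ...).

(1, 3, 7, 2, 4, 8, 5)

First write σ in disjoint cycles: (1, 5, 8, 4, 2, 7, 3).
The inverse reverses every cycle; in canonical form, σ⁻¹ = (1, 3, 7, 2, 4, 8, 5).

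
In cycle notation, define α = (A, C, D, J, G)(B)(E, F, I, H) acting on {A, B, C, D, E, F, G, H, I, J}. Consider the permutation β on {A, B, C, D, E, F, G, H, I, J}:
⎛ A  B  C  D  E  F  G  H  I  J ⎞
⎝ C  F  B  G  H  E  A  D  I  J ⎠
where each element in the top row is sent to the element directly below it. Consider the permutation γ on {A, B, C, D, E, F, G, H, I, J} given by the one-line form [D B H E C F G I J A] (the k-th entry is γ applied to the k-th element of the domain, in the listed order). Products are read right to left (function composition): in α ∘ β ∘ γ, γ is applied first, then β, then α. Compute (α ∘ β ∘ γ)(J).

D

Apply the permutations in order: γ(J) = A, then β(A) = C, then α(C) = D. So (α ∘ β ∘ γ)(J) = D.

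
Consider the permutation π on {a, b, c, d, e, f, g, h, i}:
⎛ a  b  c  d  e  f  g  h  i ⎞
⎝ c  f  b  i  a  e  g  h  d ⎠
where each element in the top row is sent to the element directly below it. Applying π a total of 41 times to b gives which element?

Tracing b → f → … returns to b after 5 steps, so b lies in a 5-cycle (a, c, b, f, e).
Since the cycle has length 5, π^41 acts on it the same as π^1 (41 mod 5 = 1).
Advancing 1 step from b: b → f.

f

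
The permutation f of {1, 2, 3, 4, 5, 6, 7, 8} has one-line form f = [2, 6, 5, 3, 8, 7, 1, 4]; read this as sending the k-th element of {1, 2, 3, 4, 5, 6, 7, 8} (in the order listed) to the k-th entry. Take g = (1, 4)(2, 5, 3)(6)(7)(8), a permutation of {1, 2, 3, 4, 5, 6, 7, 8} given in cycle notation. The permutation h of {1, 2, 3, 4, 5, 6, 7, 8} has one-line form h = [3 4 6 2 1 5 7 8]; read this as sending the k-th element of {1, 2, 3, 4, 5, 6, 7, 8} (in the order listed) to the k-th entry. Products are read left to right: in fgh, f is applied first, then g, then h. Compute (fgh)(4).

4

(fgh)(4) = h(g(f(4))). f(4) = 3, then g(3) = 2, then h(2) = 4, so the result is 4.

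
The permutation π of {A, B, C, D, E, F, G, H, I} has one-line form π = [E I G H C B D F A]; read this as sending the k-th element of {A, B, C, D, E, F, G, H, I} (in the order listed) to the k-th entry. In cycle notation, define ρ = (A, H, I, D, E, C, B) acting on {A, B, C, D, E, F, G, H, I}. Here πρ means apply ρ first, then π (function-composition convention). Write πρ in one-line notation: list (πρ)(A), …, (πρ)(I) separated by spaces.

F E I C G B D A H

(πρ)(x) = π(ρ(x)). Computing each image: π(ρ(A)) = π(H) = F, π(ρ(B)) = π(A) = E, π(ρ(C)) = π(B) = I, π(ρ(D)) = π(E) = C, π(ρ(E)) = π(C) = G, π(ρ(F)) = π(F) = B, π(ρ(G)) = π(G) = D, π(ρ(H)) = π(I) = A, π(ρ(I)) = π(D) = H.
Hence πρ = [F E I C G B D A H].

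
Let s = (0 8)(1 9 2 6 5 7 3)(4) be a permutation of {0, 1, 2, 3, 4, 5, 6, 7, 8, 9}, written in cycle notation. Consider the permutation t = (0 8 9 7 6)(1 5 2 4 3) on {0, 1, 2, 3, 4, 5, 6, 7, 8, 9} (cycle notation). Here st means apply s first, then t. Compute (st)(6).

2

First apply s: s(6) = 5, then t(5) = 2. Thus (st)(6) = 2.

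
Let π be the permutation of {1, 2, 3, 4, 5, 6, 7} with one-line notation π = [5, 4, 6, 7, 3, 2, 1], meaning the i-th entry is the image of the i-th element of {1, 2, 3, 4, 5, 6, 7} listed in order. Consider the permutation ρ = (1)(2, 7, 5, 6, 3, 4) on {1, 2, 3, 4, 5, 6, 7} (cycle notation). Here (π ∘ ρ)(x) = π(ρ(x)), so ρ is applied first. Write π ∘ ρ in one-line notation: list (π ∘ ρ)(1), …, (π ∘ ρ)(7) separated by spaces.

5 1 7 4 2 6 3

For each element, apply ρ then π: 1 → 1 → 5; 2 → 7 → 1; 3 → 4 → 7; 4 → 2 → 4; 5 → 6 → 2; 6 → 3 → 6; 7 → 5 → 3.
So π ∘ ρ in one-line form is 5 1 7 4 2 6 3.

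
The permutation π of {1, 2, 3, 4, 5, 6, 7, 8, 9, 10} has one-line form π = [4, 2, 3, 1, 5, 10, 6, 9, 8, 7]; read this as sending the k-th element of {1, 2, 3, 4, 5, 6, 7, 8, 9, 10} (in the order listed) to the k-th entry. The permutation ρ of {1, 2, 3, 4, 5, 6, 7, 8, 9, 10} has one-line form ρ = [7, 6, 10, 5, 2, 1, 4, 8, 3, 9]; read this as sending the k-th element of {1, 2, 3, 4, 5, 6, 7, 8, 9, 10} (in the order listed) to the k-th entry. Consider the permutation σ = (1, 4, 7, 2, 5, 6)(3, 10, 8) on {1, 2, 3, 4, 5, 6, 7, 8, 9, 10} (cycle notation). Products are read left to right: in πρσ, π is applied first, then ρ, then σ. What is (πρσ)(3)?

8

(πρσ)(3) = σ(ρ(π(3))). π(3) = 3, then ρ(3) = 10, then σ(10) = 8, so the result is 8.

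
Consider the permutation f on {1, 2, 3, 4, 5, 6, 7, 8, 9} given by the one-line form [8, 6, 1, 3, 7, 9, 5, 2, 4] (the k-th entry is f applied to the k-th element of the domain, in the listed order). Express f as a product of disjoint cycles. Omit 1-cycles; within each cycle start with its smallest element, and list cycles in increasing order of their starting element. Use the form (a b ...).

Iterating f from 1 gives 1 → 8 → 2 → 6 → 9 → 4 → 3 → 1; that is the 7-cycle (1 8 2 6 9 4 3).
Continuing from each remaining unvisited element yields (1 8 2 6 9 4 3)(5 7).

(1 8 2 6 9 4 3)(5 7)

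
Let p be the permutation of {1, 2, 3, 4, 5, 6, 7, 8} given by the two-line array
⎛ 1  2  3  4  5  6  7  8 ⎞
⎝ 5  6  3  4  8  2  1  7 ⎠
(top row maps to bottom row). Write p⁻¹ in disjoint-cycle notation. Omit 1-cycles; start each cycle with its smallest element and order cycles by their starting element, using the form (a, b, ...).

(1, 7, 8, 5)(2, 6)

The cycle decomposition of p is (1, 5, 8, 7)(2, 6).
Reversing each cycle (and rotating so the smallest element leads) gives p⁻¹ = (1, 7, 8, 5)(2, 6).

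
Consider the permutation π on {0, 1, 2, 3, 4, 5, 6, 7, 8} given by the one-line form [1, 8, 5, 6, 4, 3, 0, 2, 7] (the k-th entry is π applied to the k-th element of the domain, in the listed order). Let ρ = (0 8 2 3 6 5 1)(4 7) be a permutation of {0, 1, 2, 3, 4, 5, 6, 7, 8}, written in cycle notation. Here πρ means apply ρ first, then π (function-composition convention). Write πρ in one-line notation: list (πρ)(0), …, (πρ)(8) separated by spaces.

7 1 6 0 2 8 3 4 5

(πρ)(x) = π(ρ(x)). Computing each image: π(ρ(0)) = π(8) = 7, π(ρ(1)) = π(0) = 1, π(ρ(2)) = π(3) = 6, π(ρ(3)) = π(6) = 0, π(ρ(4)) = π(7) = 2, π(ρ(5)) = π(1) = 8, π(ρ(6)) = π(5) = 3, π(ρ(7)) = π(4) = 4, π(ρ(8)) = π(2) = 5.
Hence πρ = [7 1 6 0 2 8 3 4 5].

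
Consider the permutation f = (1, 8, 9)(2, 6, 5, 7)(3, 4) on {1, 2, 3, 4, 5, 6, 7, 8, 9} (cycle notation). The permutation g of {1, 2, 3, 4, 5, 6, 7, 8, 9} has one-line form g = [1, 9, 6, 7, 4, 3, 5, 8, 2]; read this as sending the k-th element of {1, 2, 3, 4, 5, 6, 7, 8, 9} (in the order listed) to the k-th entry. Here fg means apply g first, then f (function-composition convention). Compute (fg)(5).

3

(fg)(5) = f(g(5)). g(5) = 4, then f(4) = 3. So (fg)(5) = 3.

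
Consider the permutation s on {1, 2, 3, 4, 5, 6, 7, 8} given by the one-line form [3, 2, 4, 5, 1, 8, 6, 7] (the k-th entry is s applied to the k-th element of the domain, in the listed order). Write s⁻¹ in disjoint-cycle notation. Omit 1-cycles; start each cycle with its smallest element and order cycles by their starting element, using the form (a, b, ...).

The cycle decomposition of s is (1, 3, 4, 5)(6, 8, 7).
Reversing each cycle (and rotating so the smallest element leads) gives s⁻¹ = (1, 5, 4, 3)(6, 7, 8).

(1, 5, 4, 3)(6, 7, 8)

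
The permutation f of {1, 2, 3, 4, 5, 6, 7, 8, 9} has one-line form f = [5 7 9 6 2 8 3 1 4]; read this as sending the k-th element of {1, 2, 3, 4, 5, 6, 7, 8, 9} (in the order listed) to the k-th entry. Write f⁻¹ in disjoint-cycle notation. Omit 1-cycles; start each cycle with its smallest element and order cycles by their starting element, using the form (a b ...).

(1 8 6 4 9 3 7 2 5)

The cycle decomposition of f is (1 5 2 7 3 9 4 6 8).
Reversing each cycle (and rotating so the smallest element leads) gives f⁻¹ = (1 8 6 4 9 3 7 2 5).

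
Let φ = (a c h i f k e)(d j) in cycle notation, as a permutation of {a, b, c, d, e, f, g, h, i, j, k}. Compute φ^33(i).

i lies in the 7-cycle (a c h i f k e).
Since the cycle has length 7, φ^33 acts on it the same as φ^5 (33 mod 7 = 5).
Advancing 5 steps from i: i → f → k → e → a → c.

c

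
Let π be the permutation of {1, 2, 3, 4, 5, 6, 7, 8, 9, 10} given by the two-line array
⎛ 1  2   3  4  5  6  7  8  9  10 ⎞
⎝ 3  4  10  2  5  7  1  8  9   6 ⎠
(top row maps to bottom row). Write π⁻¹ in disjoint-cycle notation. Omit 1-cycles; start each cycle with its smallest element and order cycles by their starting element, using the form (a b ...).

(1 7 6 10 3)(2 4)

The cycle decomposition of π is (1 3 10 6 7)(2 4).
The inverse reverses every cycle; in canonical form, π⁻¹ = (1 7 6 10 3)(2 4).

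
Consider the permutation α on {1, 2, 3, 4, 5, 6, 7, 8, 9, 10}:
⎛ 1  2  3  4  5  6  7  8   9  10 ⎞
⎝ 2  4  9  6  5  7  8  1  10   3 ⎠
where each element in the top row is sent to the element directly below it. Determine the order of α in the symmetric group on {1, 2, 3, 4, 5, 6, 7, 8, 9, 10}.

Decomposing into disjoint cycles gives cycle lengths 6, 3, 1.
The order of α is the least common multiple of its cycle lengths: lcm(6, 3) = 6.

6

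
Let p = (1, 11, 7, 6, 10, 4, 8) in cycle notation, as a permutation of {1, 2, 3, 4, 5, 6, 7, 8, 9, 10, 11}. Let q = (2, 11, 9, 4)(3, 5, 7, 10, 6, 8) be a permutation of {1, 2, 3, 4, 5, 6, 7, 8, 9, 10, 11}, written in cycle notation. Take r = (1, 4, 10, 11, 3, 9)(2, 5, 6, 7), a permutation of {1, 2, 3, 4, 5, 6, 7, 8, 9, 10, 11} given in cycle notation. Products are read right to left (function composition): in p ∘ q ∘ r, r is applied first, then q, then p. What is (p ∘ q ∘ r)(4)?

10

Chase 4: r(4) = 10; q(10) = 6; p(6) = 10. Hence (p ∘ q ∘ r)(4) = 10.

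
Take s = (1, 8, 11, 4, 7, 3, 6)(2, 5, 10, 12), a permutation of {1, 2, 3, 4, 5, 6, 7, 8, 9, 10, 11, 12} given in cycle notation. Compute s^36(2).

2 lies in the 4-cycle (2, 5, 10, 12).
On a 4-cycle, s^4 is the identity, so s^36 = s^0 there (36 ≡ 0 mod 4).
So s^36(2) = 2.

2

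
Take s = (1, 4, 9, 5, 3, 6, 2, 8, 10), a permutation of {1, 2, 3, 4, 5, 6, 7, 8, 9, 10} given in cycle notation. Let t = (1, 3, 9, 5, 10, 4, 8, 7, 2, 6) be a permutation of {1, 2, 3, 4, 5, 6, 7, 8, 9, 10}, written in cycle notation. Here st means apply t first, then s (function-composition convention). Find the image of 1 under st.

6

(st)(1) = s(t(1)). t(1) = 3, then s(3) = 6. So (st)(1) = 6.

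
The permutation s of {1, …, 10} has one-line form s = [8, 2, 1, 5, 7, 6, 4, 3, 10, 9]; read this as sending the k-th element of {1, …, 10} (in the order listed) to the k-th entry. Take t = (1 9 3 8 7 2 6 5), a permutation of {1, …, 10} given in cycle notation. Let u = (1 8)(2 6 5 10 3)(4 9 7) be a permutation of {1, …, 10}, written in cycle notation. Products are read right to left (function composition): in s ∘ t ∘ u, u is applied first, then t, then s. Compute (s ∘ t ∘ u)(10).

3

Apply the permutations in order: u(10) = 3, then t(3) = 8, then s(8) = 3. So (s ∘ t ∘ u)(10) = 3.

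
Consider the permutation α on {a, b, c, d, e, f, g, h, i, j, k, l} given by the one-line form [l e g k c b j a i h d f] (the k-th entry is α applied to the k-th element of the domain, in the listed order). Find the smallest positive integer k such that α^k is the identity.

Writing α as disjoint cycles, the cycle lengths are 9, 2, 1.
The order of α is the least common multiple of its cycle lengths: lcm(9, 2) = 18.

18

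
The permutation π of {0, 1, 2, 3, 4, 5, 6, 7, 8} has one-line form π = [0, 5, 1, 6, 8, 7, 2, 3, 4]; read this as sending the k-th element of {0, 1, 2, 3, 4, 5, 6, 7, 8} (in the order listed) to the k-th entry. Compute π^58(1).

6

Tracing 1 → 5 → … returns to 1 after 6 steps, so 1 lies in a 6-cycle (1, 5, 7, 3, 6, 2).
Since the cycle has length 6, π^58 acts on it the same as π^4 (58 mod 6 = 4).
Advancing 4 steps from 1: 1 → 5 → 7 → 3 → 6.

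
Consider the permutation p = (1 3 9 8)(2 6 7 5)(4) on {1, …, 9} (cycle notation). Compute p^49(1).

3

1 lies in the 4-cycle (1 3 9 8).
Powers repeat with period 4 on this cycle, and 49 mod 4 = 1, so p^49(1) = p^1(1).
Advancing 1 step from 1: 1 → 3.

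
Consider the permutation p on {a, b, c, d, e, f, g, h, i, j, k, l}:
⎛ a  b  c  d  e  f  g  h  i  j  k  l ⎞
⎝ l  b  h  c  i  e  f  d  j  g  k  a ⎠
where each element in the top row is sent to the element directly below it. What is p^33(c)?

Tracing c → h → … returns to c after 3 steps, so c lies in a 3-cycle (c, h, d).
On a 3-cycle, p^3 is the identity, so p^33 = p^0 there (33 ≡ 0 mod 3).
So p^33(c) = c.

c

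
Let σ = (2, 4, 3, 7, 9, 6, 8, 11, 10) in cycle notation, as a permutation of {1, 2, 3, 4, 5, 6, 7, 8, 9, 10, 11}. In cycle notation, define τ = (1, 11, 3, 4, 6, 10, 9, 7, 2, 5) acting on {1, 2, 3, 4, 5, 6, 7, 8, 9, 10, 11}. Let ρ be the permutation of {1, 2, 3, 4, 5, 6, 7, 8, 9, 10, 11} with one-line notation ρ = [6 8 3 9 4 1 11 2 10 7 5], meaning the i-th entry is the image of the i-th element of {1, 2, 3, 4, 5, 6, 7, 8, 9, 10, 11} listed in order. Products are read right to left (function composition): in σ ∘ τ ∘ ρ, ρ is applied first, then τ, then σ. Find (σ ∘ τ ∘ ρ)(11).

1

Apply the permutations in order: ρ(11) = 5, then τ(5) = 1, then σ(1) = 1. So (σ ∘ τ ∘ ρ)(11) = 1.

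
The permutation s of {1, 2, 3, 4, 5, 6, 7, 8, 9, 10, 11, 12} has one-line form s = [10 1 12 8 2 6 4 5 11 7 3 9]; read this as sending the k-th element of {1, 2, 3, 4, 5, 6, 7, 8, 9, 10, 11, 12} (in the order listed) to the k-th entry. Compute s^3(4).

Tracing 4 → 8 → … returns to 4 after 7 steps, so 4 lies in a 7-cycle (1 10 7 4 8 5 2).
Stepping 3 places around the cycle: 4 → 8 → 5 → 2.

2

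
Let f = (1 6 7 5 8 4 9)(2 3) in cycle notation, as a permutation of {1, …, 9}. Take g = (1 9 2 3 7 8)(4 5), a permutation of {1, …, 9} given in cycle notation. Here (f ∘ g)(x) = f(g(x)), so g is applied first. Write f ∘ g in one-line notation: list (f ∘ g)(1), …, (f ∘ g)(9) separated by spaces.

(f ∘ g)(x) = f(g(x)). Computing each image: f(g(1)) = f(9) = 1, f(g(2)) = f(3) = 2, f(g(3)) = f(7) = 5, f(g(4)) = f(5) = 8, f(g(5)) = f(4) = 9, f(g(6)) = f(6) = 7, f(g(7)) = f(8) = 4, f(g(8)) = f(1) = 6, f(g(9)) = f(2) = 3.
Hence f ∘ g = [1 2 5 8 9 7 4 6 3].

1 2 5 8 9 7 4 6 3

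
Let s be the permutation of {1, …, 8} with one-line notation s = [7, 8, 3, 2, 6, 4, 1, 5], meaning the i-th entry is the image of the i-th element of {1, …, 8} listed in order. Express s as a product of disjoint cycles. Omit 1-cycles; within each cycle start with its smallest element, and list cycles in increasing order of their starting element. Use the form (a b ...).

(1 7)(2 8 5 6 4)

From 1: 1 → 7 → 1, closing the cycle (1 7).
Continuing from each remaining unvisited element yields (1 7)(2 8 5 6 4).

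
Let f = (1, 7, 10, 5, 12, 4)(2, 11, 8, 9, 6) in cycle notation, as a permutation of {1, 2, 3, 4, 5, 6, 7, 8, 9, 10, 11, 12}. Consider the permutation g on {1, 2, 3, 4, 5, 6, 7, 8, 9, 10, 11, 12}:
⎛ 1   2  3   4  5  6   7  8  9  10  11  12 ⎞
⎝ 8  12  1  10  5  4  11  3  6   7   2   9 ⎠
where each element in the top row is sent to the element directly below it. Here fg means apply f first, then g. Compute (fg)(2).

2

First apply f: f(2) = 11, then g(11) = 2. Thus (fg)(2) = 2.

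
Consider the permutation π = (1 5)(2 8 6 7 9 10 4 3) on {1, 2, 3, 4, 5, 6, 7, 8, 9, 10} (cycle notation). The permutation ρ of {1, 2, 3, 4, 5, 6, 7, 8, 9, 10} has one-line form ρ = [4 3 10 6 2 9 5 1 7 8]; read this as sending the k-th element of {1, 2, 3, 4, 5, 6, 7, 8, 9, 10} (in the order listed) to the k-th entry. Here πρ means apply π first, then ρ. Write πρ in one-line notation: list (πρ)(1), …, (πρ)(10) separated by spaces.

2 1 3 10 4 5 7 9 8 6

(πρ)(x) = ρ(π(x)). Computing each image: ρ(π(1)) = ρ(5) = 2, ρ(π(2)) = ρ(8) = 1, ρ(π(3)) = ρ(2) = 3, ρ(π(4)) = ρ(3) = 10, ρ(π(5)) = ρ(1) = 4, ρ(π(6)) = ρ(7) = 5, ρ(π(7)) = ρ(9) = 7, ρ(π(8)) = ρ(6) = 9, ρ(π(9)) = ρ(10) = 8, ρ(π(10)) = ρ(4) = 6.
Hence πρ = [2 1 3 10 4 5 7 9 8 6].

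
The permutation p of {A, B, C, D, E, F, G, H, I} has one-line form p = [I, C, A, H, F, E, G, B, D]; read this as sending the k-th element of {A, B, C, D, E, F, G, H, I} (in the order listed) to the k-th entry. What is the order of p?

6

Writing p as disjoint cycles, the cycle lengths are 6, 2, 1.
The order of p is the least common multiple of its cycle lengths: lcm(6, 2) = 6.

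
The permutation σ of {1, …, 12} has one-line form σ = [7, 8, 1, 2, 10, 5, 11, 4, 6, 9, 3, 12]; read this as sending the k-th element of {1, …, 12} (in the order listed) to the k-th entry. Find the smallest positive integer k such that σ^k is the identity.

12

Writing σ as disjoint cycles, the cycle lengths are 4, 4, 3, 1.
Since disjoint cycles commute, ord(σ) = lcm(4, 4, 3) = 12.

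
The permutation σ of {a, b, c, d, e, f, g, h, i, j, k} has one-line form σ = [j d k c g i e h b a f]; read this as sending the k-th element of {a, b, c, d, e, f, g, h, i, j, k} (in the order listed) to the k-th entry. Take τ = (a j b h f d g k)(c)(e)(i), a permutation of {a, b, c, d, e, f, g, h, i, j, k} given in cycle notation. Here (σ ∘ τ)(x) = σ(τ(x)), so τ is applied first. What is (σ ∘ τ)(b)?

h

τ(b) = h, then σ(h) = h; composing gives (σ ∘ τ)(b) = h.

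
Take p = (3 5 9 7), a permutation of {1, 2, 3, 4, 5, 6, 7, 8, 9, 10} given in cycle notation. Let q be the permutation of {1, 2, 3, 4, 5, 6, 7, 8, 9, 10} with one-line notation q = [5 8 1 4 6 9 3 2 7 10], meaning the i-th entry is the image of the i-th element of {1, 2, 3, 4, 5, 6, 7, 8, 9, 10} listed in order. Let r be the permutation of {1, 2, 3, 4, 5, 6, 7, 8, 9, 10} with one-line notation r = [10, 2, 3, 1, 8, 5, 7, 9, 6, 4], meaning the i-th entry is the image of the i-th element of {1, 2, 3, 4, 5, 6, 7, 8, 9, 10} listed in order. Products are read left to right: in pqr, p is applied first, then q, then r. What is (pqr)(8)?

2

Chase 8: p(8) = 8; q(8) = 2; r(2) = 2. Hence (pqr)(8) = 2.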